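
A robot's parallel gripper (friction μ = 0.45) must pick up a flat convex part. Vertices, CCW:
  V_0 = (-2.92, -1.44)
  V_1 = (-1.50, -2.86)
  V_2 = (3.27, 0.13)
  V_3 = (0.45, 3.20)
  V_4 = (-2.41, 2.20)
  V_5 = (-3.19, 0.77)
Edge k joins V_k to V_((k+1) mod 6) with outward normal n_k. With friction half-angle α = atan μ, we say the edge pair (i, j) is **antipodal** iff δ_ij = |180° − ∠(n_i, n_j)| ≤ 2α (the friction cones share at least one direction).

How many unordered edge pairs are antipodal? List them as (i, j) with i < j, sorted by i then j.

α = atan 0.45 = 24.23°;  2α = 48.46°
n_0 = (-0.7071, -0.7071)
n_1 = (+0.5311, -0.8473)
n_2 = (+0.7365, +0.6765)
n_3 = (-0.3301, +0.9440)
n_4 = (-0.8779, +0.4789)
n_5 = (-0.9926, -0.1213)
  (0,1): δ = 102.92°  ·
  (0,2): δ = 2.43°  ✓
  (0,3): δ = 64.27°  ·
  (0,4): δ = 106.39°  ·
  (0,5): δ = 141.97°  ·
  (1,2): δ = 79.51°  ·
  (1,3): δ = 12.81°  ✓
  (1,4): δ = 29.31°  ✓
  (1,5): δ = 64.88°  ·
  (2,3): δ = 113.30°  ·
  (2,4): δ = 71.18°  ·
  (2,5): δ = 35.60°  ✓
  (3,4): δ = 137.88°  ·
  (3,5): δ = 102.31°  ·
  (4,5): δ = 144.42°  ·
antipodal pairs: 4

count = 4; pairs: (0,2), (1,3), (1,4), (2,5)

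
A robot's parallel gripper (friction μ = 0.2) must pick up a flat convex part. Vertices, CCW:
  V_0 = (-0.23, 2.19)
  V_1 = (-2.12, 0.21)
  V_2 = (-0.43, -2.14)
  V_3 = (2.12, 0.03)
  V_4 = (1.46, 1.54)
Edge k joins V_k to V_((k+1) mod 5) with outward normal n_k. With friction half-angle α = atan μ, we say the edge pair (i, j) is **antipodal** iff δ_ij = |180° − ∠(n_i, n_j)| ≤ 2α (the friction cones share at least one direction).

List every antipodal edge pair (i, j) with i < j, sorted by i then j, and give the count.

α = atan 0.2 = 11.31°;  2α = 22.62°
n_0 = (-0.7234, +0.6905)
n_1 = (-0.8119, -0.5838)
n_2 = (+0.6481, -0.7616)
n_3 = (+0.9163, +0.4005)
n_4 = (+0.3590, +0.9333)
  (0,1): δ = 100.61°  ·
  (0,2): δ = 5.94°  ✓
  (0,3): δ = 67.28°  ·
  (0,4): δ = 112.63°  ·
  (1,2): δ = 85.32°  ·
  (1,3): δ = 12.11°  ✓
  (1,4): δ = 33.24°  ·
  (2,3): δ = 106.79°  ·
  (2,4): δ = 61.43°  ·
  (3,4): δ = 134.65°  ·
antipodal pairs: 2

count = 2; pairs: (0,2), (1,3)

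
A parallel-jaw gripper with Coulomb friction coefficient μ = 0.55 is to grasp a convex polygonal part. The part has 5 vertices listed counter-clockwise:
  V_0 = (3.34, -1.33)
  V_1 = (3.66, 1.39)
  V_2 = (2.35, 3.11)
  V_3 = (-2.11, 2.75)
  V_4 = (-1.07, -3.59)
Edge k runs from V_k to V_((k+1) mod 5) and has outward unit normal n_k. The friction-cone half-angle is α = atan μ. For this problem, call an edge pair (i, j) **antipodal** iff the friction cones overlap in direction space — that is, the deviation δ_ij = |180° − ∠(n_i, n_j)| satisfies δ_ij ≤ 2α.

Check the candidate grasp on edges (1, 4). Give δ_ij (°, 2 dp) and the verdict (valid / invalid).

α = atan 0.55 = 28.81°;  2α = 57.62°
edge 1: e_1 = (-1.31, +1.72);  n_1 = (+0.7955, +0.6059)
edge 4: e_4 = (+4.41, +2.26);  n_4 = (+0.4561, -0.8899)
∠(n_1, n_4) = 100.16°
δ = |180° − 100.16°| = 79.84°
79.84° > 2α = 57.62°  →  invalid

δ = 79.84°, invalid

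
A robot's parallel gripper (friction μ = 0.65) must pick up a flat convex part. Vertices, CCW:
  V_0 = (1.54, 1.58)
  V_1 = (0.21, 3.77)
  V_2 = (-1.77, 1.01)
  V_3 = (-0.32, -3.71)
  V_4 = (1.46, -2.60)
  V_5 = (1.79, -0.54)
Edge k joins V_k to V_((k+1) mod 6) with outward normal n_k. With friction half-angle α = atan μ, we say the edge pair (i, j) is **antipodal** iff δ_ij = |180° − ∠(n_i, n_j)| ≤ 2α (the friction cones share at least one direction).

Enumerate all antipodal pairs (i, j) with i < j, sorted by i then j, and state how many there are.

α = atan 0.65 = 33.02°;  2α = 66.05°
n_0 = (+0.8547, +0.5191)
n_1 = (-0.8125, +0.5829)
n_2 = (-0.9559, -0.2937)
n_3 = (+0.5291, -0.8485)
n_4 = (+0.9874, -0.1582)
n_5 = (+0.9931, +0.1171)
  (0,1): δ = 66.93°  ·
  (0,2): δ = 14.19°  ✓
  (0,3): δ = 90.68°  ·
  (0,4): δ = 139.63°  ·
  (0,5): δ = 155.45°  ·
  (1,2): δ = 127.27°  ·
  (1,3): δ = 22.40°  ✓
  (1,4): δ = 26.55°  ✓
  (1,5): δ = 42.38°  ✓
  (2,3): δ = 75.13°  ·
  (2,4): δ = 26.18°  ✓
  (2,5): δ = 10.35°  ✓
  (3,4): δ = 131.05°  ·
  (3,5): δ = 115.22°  ·
  (4,5): δ = 164.17°  ·
antipodal pairs: 6

count = 6; pairs: (0,2), (1,3), (1,4), (1,5), (2,4), (2,5)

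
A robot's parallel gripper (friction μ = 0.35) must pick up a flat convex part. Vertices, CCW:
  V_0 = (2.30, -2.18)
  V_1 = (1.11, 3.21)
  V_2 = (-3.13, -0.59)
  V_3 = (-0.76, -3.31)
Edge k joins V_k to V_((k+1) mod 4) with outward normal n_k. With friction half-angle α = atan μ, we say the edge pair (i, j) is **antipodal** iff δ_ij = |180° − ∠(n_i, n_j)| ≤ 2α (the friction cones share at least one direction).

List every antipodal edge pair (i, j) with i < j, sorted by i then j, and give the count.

α = atan 0.35 = 19.29°;  2α = 38.58°
n_0 = (+0.9765, +0.2156)
n_1 = (-0.6674, +0.7447)
n_2 = (-0.7539, -0.6569)
n_3 = (+0.3464, -0.9381)
  (0,1): δ = 60.58°  ·
  (0,2): δ = 28.62°  ✓
  (0,3): δ = 97.82°  ·
  (1,2): δ = 90.80°  ·
  (1,3): δ = 21.60°  ✓
  (2,3): δ = 110.80°  ·
antipodal pairs: 2

count = 2; pairs: (0,2), (1,3)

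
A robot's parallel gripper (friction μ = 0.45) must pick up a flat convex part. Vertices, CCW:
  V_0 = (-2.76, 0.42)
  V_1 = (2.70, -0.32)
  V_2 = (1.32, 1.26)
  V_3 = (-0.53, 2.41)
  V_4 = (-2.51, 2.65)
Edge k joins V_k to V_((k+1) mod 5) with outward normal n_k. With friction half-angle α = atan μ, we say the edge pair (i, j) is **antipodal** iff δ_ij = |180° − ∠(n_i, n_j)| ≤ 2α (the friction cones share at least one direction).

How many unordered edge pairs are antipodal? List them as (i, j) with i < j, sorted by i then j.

count = 4; pairs: (0,1), (0,2), (0,3), (1,4)

α = atan 0.45 = 24.23°;  2α = 48.46°
n_0 = (-0.1343, -0.9909)
n_1 = (+0.7532, +0.6578)
n_2 = (+0.5279, +0.8493)
n_3 = (+0.1203, +0.9927)
n_4 = (-0.9938, +0.1114)
  (0,1): δ = 41.15°  ✓
  (0,2): δ = 24.15°  ✓
  (0,3): δ = 0.81°  ✓
  (0,4): δ = 91.32°  ·
  (1,2): δ = 163.00°  ·
  (1,3): δ = 138.05°  ·
  (1,4): δ = 47.53°  ✓
  (2,3): δ = 155.05°  ·
  (2,4): δ = 64.53°  ·
  (3,4): δ = 89.49°  ·
antipodal pairs: 4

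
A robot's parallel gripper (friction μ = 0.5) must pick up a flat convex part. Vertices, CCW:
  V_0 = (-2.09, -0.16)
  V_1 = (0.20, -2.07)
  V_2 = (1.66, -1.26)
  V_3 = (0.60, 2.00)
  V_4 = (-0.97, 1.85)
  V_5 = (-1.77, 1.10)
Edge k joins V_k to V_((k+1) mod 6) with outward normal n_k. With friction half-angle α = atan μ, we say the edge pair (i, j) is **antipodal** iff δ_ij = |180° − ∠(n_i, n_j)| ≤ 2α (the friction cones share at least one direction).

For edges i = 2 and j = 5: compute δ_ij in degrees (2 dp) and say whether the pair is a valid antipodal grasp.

δ = 32.26°, valid

α = atan 0.5 = 26.57°;  2α = 53.13°
edge 2: e_2 = (-1.06, +3.26);  n_2 = (+0.9510, +0.3092)
edge 5: e_5 = (-0.32, -1.26);  n_5 = (-0.9692, +0.2462)
∠(n_2, n_5) = 147.74°
δ = |180° − 147.74°| = 32.26°
32.26° ≤ 2α = 53.13°  →  valid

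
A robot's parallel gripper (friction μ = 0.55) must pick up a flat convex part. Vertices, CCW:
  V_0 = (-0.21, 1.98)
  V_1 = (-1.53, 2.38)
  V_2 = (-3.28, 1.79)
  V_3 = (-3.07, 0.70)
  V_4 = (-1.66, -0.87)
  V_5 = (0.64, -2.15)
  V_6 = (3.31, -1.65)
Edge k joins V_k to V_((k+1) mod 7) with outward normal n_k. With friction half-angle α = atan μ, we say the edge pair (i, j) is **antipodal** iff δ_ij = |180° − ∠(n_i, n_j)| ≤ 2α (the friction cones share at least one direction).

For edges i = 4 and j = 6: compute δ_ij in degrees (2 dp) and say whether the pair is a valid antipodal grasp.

δ = 16.78°, valid

α = atan 0.55 = 28.81°;  2α = 57.62°
edge 4: e_4 = (+2.30, -1.28);  n_4 = (-0.4863, -0.8738)
edge 6: e_6 = (-3.52, +3.63);  n_6 = (+0.7179, +0.6961)
∠(n_4, n_6) = 163.22°
δ = |180° − 163.22°| = 16.78°
16.78° ≤ 2α = 57.62°  →  valid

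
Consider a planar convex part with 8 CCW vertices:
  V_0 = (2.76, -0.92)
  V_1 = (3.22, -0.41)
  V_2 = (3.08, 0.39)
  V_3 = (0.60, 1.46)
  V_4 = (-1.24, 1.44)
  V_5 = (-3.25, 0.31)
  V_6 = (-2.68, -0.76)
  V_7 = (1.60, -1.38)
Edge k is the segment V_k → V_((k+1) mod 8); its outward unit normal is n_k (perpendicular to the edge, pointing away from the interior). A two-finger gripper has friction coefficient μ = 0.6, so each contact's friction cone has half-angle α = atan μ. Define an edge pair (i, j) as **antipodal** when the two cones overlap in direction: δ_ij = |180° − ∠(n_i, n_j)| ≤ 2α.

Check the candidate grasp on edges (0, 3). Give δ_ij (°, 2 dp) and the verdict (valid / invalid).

δ = 47.33°, valid

α = atan 0.6 = 30.96°;  2α = 61.93°
edge 0: e_0 = (+0.46, +0.51);  n_0 = (+0.7426, -0.6698)
edge 3: e_3 = (-1.84, -0.02);  n_3 = (-0.0109, +0.9999)
∠(n_0, n_3) = 132.67°
δ = |180° − 132.67°| = 47.33°
47.33° ≤ 2α = 61.93°  →  valid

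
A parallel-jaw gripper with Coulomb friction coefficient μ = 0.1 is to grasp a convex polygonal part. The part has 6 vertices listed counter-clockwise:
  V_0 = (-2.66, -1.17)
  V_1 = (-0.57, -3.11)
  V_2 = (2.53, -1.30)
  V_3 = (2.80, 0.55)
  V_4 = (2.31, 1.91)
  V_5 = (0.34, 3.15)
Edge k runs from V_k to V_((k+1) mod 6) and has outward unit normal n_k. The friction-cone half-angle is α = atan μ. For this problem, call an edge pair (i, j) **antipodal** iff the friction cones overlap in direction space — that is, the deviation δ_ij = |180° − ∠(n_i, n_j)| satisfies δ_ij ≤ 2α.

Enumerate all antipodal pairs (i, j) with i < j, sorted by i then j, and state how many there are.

count = 1; pairs: (0,4)

α = atan 0.1 = 5.71°;  2α = 11.42°
n_0 = (-0.6803, -0.7329)
n_1 = (+0.5042, -0.8636)
n_2 = (+0.9895, -0.1444)
n_3 = (+0.9408, +0.3390)
n_4 = (+0.5327, +0.8463)
n_5 = (-0.8214, +0.5704)
  (0,1): δ = 106.85°  ·
  (0,2): δ = 55.44°  ·
  (0,3): δ = 27.32°  ·
  (0,4): δ = 10.68°  ✓
  (0,5): δ = 98.09°  ·
  (1,2): δ = 128.58°  ·
  (1,3): δ = 100.47°  ·
  (1,4): δ = 62.47°  ·
  (1,5): δ = 24.94°  ·
  (2,3): δ = 151.88°  ·
  (2,4): δ = 113.88°  ·
  (2,5): δ = 26.47°  ·
  (3,4): δ = 142.00°  ·
  (3,5): δ = 54.59°  ·
  (4,5): δ = 92.59°  ·
antipodal pairs: 1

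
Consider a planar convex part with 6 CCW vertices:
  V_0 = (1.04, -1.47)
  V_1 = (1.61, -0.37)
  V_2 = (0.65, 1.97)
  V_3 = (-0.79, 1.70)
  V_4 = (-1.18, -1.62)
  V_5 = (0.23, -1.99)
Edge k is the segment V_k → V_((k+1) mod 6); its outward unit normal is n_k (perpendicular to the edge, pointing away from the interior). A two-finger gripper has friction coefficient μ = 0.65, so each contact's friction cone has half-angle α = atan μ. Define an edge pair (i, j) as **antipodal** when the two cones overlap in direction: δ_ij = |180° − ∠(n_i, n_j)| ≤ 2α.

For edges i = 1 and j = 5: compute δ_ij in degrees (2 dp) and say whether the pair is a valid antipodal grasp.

δ = 100.39°, invalid

α = atan 0.65 = 33.02°;  2α = 66.05°
edge 1: e_1 = (-0.96, +2.34);  n_1 = (+0.9252, +0.3796)
edge 5: e_5 = (+0.81, +0.52);  n_5 = (+0.5402, -0.8415)
∠(n_1, n_5) = 79.61°
δ = |180° − 79.61°| = 100.39°
100.39° > 2α = 66.05°  →  invalid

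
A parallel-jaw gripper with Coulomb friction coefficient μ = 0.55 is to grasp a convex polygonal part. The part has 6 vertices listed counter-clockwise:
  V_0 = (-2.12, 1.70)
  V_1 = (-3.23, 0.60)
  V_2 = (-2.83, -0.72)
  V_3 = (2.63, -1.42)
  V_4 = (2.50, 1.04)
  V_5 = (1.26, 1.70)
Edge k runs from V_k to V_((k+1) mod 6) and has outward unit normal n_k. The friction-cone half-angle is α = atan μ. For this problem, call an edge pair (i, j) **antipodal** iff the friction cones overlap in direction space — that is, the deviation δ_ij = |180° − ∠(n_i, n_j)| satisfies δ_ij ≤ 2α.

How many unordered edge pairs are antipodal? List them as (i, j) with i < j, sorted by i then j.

α = atan 0.55 = 28.81°;  2α = 57.62°
n_0 = (-0.7039, +0.7103)
n_1 = (-0.9570, -0.2900)
n_2 = (-0.1272, -0.9919)
n_3 = (+0.9986, +0.0528)
n_4 = (+0.4698, +0.8827)
n_5 = (+0.0000, +1.0000)
  (0,1): δ = 117.88°  ·
  (0,2): δ = 52.05°  ✓
  (0,3): δ = 48.28°  ✓
  (0,4): δ = 107.23°  ·
  (0,5): δ = 135.26°  ·
  (1,2): δ = 114.16°  ·
  (1,3): δ = 13.83°  ✓
  (1,4): δ = 45.12°  ✓
  (1,5): δ = 73.14°  ·
  (2,3): δ = 79.67°  ·
  (2,4): δ = 20.72°  ✓
  (2,5): δ = 7.31°  ✓
  (3,4): δ = 121.05°  ·
  (3,5): δ = 93.03°  ·
  (4,5): δ = 151.98°  ·
antipodal pairs: 6

count = 6; pairs: (0,2), (0,3), (1,3), (1,4), (2,4), (2,5)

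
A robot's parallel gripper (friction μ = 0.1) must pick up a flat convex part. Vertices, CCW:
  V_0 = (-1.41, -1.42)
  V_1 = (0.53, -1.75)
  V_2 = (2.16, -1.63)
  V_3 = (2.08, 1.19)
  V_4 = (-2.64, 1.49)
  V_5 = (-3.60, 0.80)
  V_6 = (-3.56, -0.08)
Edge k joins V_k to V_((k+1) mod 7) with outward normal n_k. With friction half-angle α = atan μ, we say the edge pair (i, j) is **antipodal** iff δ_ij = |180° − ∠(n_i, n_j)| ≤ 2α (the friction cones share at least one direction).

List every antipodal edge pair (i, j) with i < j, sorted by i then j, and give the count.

α = atan 0.1 = 5.71°;  2α = 11.42°
n_0 = (-0.1677, -0.9858)
n_1 = (+0.0734, -0.9973)
n_2 = (+0.9996, +0.0284)
n_3 = (+0.0634, +0.9980)
n_4 = (-0.5836, +0.8120)
n_5 = (-0.9990, -0.0454)
n_6 = (-0.5289, -0.8487)
  (0,1): δ = 166.14°  ·
  (0,2): δ = 78.72°  ·
  (0,3): δ = 6.02°  ✓
  (0,4): δ = 45.36°  ·
  (0,5): δ = 102.26°  ·
  (0,6): δ = 157.72°  ·
  (1,2): δ = 92.59°  ·
  (1,3): δ = 7.85°  ✓
  (1,4): δ = 31.50°  ·
  (1,5): δ = 88.39°  ·
  (1,6): δ = 143.86°  ·
  (2,3): δ = 95.26°  ·
  (2,4): δ = 55.92°  ·
  (2,5): δ = 0.98°  ✓
  (2,6): δ = 56.44°  ·
  (3,4): δ = 140.66°  ·
  (3,5): δ = 83.76°  ·
  (3,6): δ = 28.30°  ·
  (4,5): δ = 123.10°  ·
  (4,6): δ = 67.64°  ·
  (5,6): δ = 124.54°  ·
antipodal pairs: 3

count = 3; pairs: (0,3), (1,3), (2,5)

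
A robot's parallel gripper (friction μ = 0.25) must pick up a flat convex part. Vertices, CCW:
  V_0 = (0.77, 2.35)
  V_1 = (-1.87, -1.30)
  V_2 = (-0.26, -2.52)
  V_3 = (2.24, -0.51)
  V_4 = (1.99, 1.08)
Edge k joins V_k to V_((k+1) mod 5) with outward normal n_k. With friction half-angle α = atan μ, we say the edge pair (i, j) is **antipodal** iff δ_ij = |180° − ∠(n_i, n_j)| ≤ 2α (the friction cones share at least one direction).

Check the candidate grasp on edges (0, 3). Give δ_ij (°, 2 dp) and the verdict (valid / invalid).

α = atan 0.25 = 14.04°;  2α = 28.07°
edge 0: e_0 = (-2.64, -3.65);  n_0 = (-0.8103, +0.5861)
edge 3: e_3 = (-0.25, +1.59);  n_3 = (+0.9879, +0.1553)
∠(n_0, n_3) = 135.19°
δ = |180° − 135.19°| = 44.81°
44.81° > 2α = 28.07°  →  invalid

δ = 44.81°, invalid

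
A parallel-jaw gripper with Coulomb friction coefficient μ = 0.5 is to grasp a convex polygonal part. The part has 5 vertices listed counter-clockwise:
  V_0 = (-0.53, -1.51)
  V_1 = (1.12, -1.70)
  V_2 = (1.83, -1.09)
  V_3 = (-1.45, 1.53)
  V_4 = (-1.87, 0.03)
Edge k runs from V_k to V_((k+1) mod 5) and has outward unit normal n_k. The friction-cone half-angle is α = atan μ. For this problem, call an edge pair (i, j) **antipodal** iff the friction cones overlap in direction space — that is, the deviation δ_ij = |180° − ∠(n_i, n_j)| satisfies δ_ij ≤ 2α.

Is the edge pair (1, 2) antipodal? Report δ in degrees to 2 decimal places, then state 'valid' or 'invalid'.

α = atan 0.5 = 26.57°;  2α = 53.13°
edge 1: e_1 = (+0.71, +0.61);  n_1 = (+0.6517, -0.7585)
edge 2: e_2 = (-3.28, +2.62);  n_2 = (+0.6241, +0.7813)
∠(n_1, n_2) = 100.72°
δ = |180° − 100.72°| = 79.28°
79.28° > 2α = 53.13°  →  invalid

δ = 79.28°, invalid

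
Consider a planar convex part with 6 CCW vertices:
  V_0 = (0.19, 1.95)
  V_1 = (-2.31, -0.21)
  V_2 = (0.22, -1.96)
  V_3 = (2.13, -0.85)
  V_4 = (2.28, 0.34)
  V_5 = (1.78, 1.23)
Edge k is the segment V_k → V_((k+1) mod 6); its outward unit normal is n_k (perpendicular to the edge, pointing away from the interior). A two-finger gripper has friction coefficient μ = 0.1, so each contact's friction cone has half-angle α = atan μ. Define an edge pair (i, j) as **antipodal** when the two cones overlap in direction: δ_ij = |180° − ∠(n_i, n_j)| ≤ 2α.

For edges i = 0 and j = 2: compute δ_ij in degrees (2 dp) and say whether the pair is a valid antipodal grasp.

δ = 10.66°, valid

α = atan 0.1 = 5.71°;  2α = 11.42°
edge 0: e_0 = (-2.50, -2.16);  n_0 = (-0.6538, +0.7567)
edge 2: e_2 = (+1.91, +1.11);  n_2 = (+0.5025, -0.8646)
∠(n_0, n_2) = 169.34°
δ = |180° − 169.34°| = 10.66°
10.66° ≤ 2α = 11.42°  →  valid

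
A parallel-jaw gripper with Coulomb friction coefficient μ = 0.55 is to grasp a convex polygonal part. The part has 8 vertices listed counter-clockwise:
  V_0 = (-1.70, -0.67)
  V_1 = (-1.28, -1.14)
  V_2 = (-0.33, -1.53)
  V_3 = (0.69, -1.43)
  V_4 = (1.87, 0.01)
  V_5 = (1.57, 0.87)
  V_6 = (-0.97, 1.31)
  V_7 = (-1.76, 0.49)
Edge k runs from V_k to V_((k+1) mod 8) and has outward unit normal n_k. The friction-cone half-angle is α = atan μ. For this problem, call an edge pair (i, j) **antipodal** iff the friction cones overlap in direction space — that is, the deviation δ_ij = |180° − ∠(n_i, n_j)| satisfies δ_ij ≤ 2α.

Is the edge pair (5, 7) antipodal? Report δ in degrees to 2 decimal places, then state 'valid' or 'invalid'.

δ = 77.21°, invalid

α = atan 0.55 = 28.81°;  2α = 57.62°
edge 5: e_5 = (-2.54, +0.44);  n_5 = (+0.1707, +0.9853)
edge 7: e_7 = (+0.06, -1.16);  n_7 = (-0.9987, -0.0517)
∠(n_5, n_7) = 102.79°
δ = |180° − 102.79°| = 77.21°
77.21° > 2α = 57.62°  →  invalid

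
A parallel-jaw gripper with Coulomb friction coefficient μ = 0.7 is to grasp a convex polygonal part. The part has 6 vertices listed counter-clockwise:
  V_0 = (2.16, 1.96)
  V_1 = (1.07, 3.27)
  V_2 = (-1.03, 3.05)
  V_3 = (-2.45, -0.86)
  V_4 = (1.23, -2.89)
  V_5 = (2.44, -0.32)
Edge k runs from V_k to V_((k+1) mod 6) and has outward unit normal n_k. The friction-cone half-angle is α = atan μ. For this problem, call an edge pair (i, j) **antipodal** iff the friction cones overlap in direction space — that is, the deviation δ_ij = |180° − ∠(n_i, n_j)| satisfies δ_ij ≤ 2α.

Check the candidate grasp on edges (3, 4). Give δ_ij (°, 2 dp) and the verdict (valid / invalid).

α = atan 0.7 = 34.99°;  2α = 69.98°
edge 3: e_3 = (+3.68, -2.03);  n_3 = (-0.4830, -0.8756)
edge 4: e_4 = (+1.21, +2.57);  n_4 = (+0.9047, -0.4260)
∠(n_3, n_4) = 93.67°
δ = |180° − 93.67°| = 86.33°
86.33° > 2α = 69.98°  →  invalid

δ = 86.33°, invalid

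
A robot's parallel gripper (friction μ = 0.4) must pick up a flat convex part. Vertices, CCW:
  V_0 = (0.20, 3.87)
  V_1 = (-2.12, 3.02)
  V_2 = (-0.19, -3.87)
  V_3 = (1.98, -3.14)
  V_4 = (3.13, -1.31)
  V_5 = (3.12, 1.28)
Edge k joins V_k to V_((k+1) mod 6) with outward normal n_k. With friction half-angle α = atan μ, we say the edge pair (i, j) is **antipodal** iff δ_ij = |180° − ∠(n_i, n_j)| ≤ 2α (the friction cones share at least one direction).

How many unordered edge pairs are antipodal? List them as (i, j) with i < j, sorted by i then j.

count = 4; pairs: (0,2), (0,3), (1,4), (1,5)

α = atan 0.4 = 21.80°;  2α = 43.60°
n_0 = (-0.3440, +0.9390)
n_1 = (-0.9629, -0.2697)
n_2 = (+0.3188, -0.9478)
n_3 = (+0.8467, -0.5321)
n_4 = (+1.0000, +0.0039)
n_5 = (+0.6636, +0.7481)
  (0,1): δ = 94.47°  ·
  (0,2): δ = 1.53°  ✓
  (0,3): δ = 37.73°  ✓
  (0,4): δ = 70.10°  ·
  (0,5): δ = 118.31°  ·
  (1,2): δ = 87.06°  ·
  (1,3): δ = 47.79°  ·
  (1,4): δ = 15.43°  ✓
  (1,5): δ = 32.78°  ✓
  (2,3): δ = 140.74°  ·
  (2,4): δ = 108.37°  ·
  (2,5): δ = 60.17°  ·
  (3,4): δ = 147.63°  ·
  (3,5): δ = 99.43°  ·
  (4,5): δ = 131.79°  ·
antipodal pairs: 4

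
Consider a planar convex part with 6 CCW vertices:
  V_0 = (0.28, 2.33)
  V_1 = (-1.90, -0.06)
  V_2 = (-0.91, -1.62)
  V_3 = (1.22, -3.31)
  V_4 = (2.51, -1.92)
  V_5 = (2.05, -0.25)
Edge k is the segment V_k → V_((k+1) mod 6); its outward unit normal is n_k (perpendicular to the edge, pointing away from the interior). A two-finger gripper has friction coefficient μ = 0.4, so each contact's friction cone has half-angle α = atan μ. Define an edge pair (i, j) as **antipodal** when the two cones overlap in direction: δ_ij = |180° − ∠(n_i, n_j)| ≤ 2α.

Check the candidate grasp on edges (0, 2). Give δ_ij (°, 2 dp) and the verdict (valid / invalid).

α = atan 0.4 = 21.80°;  2α = 43.60°
edge 0: e_0 = (-2.18, -2.39);  n_0 = (-0.7388, +0.6739)
edge 2: e_2 = (+2.13, -1.69);  n_2 = (-0.6216, -0.7834)
∠(n_0, n_2) = 93.94°
δ = |180° − 93.94°| = 86.06°
86.06° > 2α = 43.60°  →  invalid

δ = 86.06°, invalid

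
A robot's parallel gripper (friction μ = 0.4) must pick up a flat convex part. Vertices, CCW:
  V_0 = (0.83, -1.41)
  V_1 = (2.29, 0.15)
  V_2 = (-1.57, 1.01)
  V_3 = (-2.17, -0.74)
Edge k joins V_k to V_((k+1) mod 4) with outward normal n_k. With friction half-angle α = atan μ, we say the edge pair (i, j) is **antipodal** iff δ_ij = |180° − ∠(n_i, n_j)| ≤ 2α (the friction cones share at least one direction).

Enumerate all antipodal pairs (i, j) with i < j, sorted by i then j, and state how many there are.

α = atan 0.4 = 21.80°;  2α = 43.60°
n_0 = (+0.7301, -0.6833)
n_1 = (+0.2175, +0.9761)
n_2 = (-0.9459, +0.3243)
n_3 = (-0.2180, -0.9760)
  (0,1): δ = 59.46°  ·
  (0,2): δ = 24.18°  ✓
  (0,3): δ = 120.51°  ·
  (1,2): δ = 96.36°  ·
  (1,3): δ = 0.03°  ✓
  (2,3): δ = 83.66°  ·
antipodal pairs: 2

count = 2; pairs: (0,2), (1,3)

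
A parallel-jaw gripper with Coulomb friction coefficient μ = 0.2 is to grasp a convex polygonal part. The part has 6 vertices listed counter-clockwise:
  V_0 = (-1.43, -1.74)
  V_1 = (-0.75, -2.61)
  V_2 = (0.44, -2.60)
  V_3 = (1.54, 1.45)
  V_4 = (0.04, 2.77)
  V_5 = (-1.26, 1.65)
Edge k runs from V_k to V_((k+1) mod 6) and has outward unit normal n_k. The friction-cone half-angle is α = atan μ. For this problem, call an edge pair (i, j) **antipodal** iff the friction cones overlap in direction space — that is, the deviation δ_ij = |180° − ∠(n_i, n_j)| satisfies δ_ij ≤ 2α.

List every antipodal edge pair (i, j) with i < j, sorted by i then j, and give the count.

count = 2; pairs: (0,3), (2,5)

α = atan 0.2 = 11.31°;  2α = 22.62°
n_0 = (-0.7879, -0.6158)
n_1 = (+0.0084, -1.0000)
n_2 = (+0.9650, -0.2621)
n_3 = (+0.6606, +0.7507)
n_4 = (-0.6527, +0.7576)
n_5 = (-0.9987, +0.0501)
  (0,1): δ = 127.53°  ·
  (0,2): δ = 53.21°  ·
  (0,3): δ = 10.64°  ✓
  (0,4): δ = 92.73°  ·
  (0,5): δ = 139.12°  ·
  (1,2): δ = 105.68°  ·
  (1,3): δ = 41.83°  ·
  (1,4): δ = 40.26°  ·
  (1,5): δ = 86.65°  ·
  (2,3): δ = 116.15°  ·
  (2,4): δ = 34.06°  ·
  (2,5): δ = 12.32°  ✓
  (3,4): δ = 97.91°  ·
  (3,5): δ = 51.52°  ·
  (4,5): δ = 133.62°  ·
antipodal pairs: 2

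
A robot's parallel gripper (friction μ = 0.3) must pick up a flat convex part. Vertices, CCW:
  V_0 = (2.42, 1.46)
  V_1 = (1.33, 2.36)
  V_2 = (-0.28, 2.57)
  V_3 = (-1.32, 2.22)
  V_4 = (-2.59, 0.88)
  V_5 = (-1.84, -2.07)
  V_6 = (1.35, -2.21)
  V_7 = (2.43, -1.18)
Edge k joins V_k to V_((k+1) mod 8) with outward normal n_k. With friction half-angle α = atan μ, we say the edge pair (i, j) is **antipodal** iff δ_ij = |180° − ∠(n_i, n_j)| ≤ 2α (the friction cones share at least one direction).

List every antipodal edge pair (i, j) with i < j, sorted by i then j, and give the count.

count = 5; pairs: (1,5), (2,5), (2,6), (3,6), (4,7)

α = atan 0.3 = 16.70°;  2α = 33.40°
n_0 = (+0.6367, +0.7711)
n_1 = (+0.1293, +0.9916)
n_2 = (-0.3190, +0.9478)
n_3 = (-0.7258, +0.6879)
n_4 = (-0.9692, -0.2464)
n_5 = (-0.0438, -0.9990)
n_6 = (+0.6902, -0.7237)
n_7 = (+1.0000, +0.0038)
  (0,1): δ = 147.89°  ·
  (0,2): δ = 121.85°  ·
  (0,3): δ = 93.92°  ·
  (0,4): δ = 36.19°  ·
  (0,5): δ = 37.03°  ·
  (0,6): δ = 83.19°  ·
  (0,7): δ = 129.76°  ·
  (1,2): δ = 153.97°  ·
  (1,3): δ = 126.03°  ·
  (1,4): δ = 68.30°  ·
  (1,5): δ = 4.92°  ✓
  (1,6): δ = 51.07°  ·
  (1,7): δ = 97.65°  ·
  (2,3): δ = 152.06°  ·
  (2,4): δ = 94.34°  ·
  (2,5): δ = 21.11°  ✓
  (2,6): δ = 25.04°  ✓
  (2,7): δ = 71.62°  ·
  (3,4): δ = 122.27°  ·
  (3,5): δ = 49.05°  ·
  (3,6): δ = 2.89°  ✓
  (3,7): δ = 43.68°  ·
  (4,5): δ = 106.78°  ·
  (4,6): δ = 60.62°  ·
  (4,7): δ = 14.05°  ✓
  (5,6): δ = 133.84°  ·
  (5,7): δ = 87.27°  ·
  (6,7): δ = 133.43°  ·
antipodal pairs: 5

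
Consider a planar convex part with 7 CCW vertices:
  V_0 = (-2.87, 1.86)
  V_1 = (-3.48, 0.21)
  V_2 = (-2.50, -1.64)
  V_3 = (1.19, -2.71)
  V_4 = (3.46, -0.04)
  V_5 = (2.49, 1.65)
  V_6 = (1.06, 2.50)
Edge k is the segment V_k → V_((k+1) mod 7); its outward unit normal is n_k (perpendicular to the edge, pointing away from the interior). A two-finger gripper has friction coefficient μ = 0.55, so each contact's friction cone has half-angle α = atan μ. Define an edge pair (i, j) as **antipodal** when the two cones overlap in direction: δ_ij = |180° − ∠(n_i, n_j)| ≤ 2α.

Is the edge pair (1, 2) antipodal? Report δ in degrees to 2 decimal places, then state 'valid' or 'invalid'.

δ = 134.08°, invalid

α = atan 0.55 = 28.81°;  2α = 57.62°
edge 1: e_1 = (+0.98, -1.85);  n_1 = (-0.8837, -0.4681)
edge 2: e_2 = (+3.69, -1.07);  n_2 = (-0.2785, -0.9604)
∠(n_1, n_2) = 45.92°
δ = |180° − 45.92°| = 134.08°
134.08° > 2α = 57.62°  →  invalid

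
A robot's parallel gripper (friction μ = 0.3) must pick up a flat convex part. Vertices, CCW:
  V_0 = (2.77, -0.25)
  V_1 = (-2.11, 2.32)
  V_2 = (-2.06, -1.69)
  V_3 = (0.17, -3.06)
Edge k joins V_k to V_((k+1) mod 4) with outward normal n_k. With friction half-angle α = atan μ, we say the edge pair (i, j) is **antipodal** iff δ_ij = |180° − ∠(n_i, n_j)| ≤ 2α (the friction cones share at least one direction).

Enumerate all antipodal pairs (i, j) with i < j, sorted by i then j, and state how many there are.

count = 1; pairs: (0,2)

α = atan 0.3 = 16.70°;  2α = 33.40°
n_0 = (+0.4660, +0.8848)
n_1 = (-0.9999, -0.0125)
n_2 = (-0.5235, -0.8521)
n_3 = (+0.7340, -0.6791)
  (0,1): δ = 61.51°  ·
  (0,2): δ = 3.79°  ✓
  (0,3): δ = 75.00°  ·
  (1,2): δ = 122.28°  ·
  (1,3): δ = 43.49°  ·
  (2,3): δ = 101.21°  ·
antipodal pairs: 1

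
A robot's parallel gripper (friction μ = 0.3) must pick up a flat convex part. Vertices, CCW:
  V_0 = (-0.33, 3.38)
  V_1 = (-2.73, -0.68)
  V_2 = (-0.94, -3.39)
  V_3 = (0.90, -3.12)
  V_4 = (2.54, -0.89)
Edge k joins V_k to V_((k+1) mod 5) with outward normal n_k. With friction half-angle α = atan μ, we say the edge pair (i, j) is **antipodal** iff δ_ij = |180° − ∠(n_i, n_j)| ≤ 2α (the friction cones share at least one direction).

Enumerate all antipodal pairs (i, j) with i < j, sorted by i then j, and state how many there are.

count = 2; pairs: (0,3), (1,4)

α = atan 0.3 = 16.70°;  2α = 33.40°
n_0 = (-0.8608, +0.5089)
n_1 = (-0.8344, -0.5511)
n_2 = (+0.1452, -0.9894)
n_3 = (+0.8056, -0.5925)
n_4 = (+0.8300, +0.5578)
  (0,1): δ = 115.97°  ·
  (0,2): δ = 51.06°  ·
  (0,3): δ = 5.74°  ✓
  (0,4): δ = 64.50°  ·
  (1,2): δ = 115.10°  ·
  (1,3): δ = 69.78°  ·
  (1,4): δ = 0.46°  ✓
  (2,3): δ = 134.68°  ·
  (2,4): δ = 64.44°  ·
  (3,4): δ = 109.76°  ·
antipodal pairs: 2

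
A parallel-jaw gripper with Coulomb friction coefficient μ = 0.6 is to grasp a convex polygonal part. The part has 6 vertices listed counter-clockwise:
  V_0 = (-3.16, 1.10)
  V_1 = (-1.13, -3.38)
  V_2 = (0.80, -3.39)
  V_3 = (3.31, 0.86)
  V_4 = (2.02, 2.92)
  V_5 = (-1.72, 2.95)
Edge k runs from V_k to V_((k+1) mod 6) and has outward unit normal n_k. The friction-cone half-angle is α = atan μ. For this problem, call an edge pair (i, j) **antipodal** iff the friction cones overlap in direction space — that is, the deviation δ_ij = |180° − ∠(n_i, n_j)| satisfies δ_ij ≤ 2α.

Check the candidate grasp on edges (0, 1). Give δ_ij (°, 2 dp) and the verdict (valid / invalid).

α = atan 0.6 = 30.96°;  2α = 61.93°
edge 0: e_0 = (+2.03, -4.48);  n_0 = (-0.9109, -0.4127)
edge 1: e_1 = (+1.93, -0.01);  n_1 = (-0.0052, -1.0000)
∠(n_0, n_1) = 65.33°
δ = |180° − 65.33°| = 114.67°
114.67° > 2α = 61.93°  →  invalid

δ = 114.67°, invalid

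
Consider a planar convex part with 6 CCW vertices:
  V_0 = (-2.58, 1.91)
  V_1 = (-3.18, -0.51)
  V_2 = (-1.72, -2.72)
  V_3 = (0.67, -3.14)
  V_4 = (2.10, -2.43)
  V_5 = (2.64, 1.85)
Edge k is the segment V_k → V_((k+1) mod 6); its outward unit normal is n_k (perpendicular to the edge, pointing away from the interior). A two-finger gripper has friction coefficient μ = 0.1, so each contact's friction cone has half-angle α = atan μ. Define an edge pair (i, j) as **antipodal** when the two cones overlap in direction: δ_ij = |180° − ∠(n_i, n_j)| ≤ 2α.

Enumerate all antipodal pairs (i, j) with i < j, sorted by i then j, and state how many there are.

count = 2; pairs: (0,4), (2,5)

α = atan 0.1 = 5.71°;  2α = 11.42°
n_0 = (-0.9706, +0.2406)
n_1 = (-0.8344, -0.5512)
n_2 = (-0.1731, -0.9849)
n_3 = (+0.4447, -0.8957)
n_4 = (+0.9921, -0.1252)
n_5 = (+0.0115, +0.9999)
  (0,1): δ = 132.63°  ·
  (0,2): δ = 86.04°  ·
  (0,3): δ = 49.67°  ·
  (0,4): δ = 6.73°  ✓
  (0,5): δ = 103.27°  ·
  (1,2): δ = 133.42°  ·
  (1,3): δ = 97.05°  ·
  (1,4): δ = 40.64°  ·
  (1,5): δ = 55.89°  ·
  (2,3): δ = 143.63°  ·
  (2,4): δ = 87.22°  ·
  (2,5): δ = 9.31°  ✓
  (3,4): δ = 123.60°  ·
  (3,5): δ = 27.06°  ·
  (4,5): δ = 83.47°  ·
antipodal pairs: 2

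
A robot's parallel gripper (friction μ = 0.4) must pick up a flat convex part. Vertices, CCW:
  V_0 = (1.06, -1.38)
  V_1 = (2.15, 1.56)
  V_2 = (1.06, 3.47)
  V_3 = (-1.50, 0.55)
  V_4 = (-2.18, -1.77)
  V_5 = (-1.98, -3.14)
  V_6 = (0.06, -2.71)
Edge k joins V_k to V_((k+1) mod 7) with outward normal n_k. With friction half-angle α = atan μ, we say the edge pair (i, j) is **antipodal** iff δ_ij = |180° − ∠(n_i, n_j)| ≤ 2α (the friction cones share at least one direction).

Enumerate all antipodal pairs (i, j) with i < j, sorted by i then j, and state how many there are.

α = atan 0.4 = 21.80°;  2α = 43.60°
n_0 = (+0.9376, -0.3476)
n_1 = (+0.8685, +0.4956)
n_2 = (-0.7519, +0.6592)
n_3 = (-0.9596, +0.2813)
n_4 = (-0.9895, -0.1445)
n_5 = (+0.2063, -0.9785)
n_6 = (+0.7993, -0.6010)
  (0,1): δ = 129.95°  ·
  (0,2): δ = 20.90°  ✓
  (0,3): δ = 4.01°  ✓
  (0,4): δ = 28.65°  ✓
  (0,5): δ = 122.24°  ·
  (0,6): δ = 163.40°  ·
  (1,2): δ = 70.95°  ·
  (1,3): δ = 46.05°  ·
  (1,4): δ = 21.41°  ✓
  (1,5): δ = 72.19°  ·
  (1,6): δ = 113.35°  ·
  (2,3): δ = 155.09°  ·
  (2,4): δ = 130.45°  ·
  (2,5): δ = 36.86°  ✓
  (2,6): δ = 4.30°  ✓
  (3,4): δ = 155.36°  ·
  (3,5): δ = 61.76°  ·
  (3,6): δ = 20.60°  ✓
  (4,5): δ = 86.40°  ·
  (4,6): δ = 45.24°  ·
  (5,6): δ = 138.84°  ·
antipodal pairs: 7

count = 7; pairs: (0,2), (0,3), (0,4), (1,4), (2,5), (2,6), (3,6)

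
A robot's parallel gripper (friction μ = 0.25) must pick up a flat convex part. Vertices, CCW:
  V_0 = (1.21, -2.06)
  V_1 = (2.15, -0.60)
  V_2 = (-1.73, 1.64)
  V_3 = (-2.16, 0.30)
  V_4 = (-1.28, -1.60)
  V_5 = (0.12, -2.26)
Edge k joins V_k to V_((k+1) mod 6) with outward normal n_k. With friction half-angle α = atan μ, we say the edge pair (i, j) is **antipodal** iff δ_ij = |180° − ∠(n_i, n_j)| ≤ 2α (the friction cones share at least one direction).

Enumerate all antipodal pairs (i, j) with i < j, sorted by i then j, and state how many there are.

α = atan 0.25 = 14.04°;  2α = 28.07°
n_0 = (+0.8408, -0.5413)
n_1 = (+0.5000, +0.8660)
n_2 = (-0.9522, +0.3055)
n_3 = (-0.9074, -0.4203)
n_4 = (-0.4264, -0.9045)
n_5 = (+0.1805, -0.9836)
  (0,1): δ = 87.22°  ·
  (0,2): δ = 14.98°  ✓
  (0,3): δ = 57.63°  ·
  (0,4): δ = 97.53°  ·
  (0,5): δ = 133.17°  ·
  (1,2): δ = 77.79°  ·
  (1,3): δ = 35.15°  ·
  (1,4): δ = 4.76°  ✓
  (1,5): δ = 40.40°  ·
  (2,3): δ = 137.36°  ·
  (2,4): δ = 97.45°  ·
  (2,5): δ = 61.81°  ·
  (3,4): δ = 140.09°  ·
  (3,5): δ = 104.45°  ·
  (4,5): δ = 144.36°  ·
antipodal pairs: 2

count = 2; pairs: (0,2), (1,4)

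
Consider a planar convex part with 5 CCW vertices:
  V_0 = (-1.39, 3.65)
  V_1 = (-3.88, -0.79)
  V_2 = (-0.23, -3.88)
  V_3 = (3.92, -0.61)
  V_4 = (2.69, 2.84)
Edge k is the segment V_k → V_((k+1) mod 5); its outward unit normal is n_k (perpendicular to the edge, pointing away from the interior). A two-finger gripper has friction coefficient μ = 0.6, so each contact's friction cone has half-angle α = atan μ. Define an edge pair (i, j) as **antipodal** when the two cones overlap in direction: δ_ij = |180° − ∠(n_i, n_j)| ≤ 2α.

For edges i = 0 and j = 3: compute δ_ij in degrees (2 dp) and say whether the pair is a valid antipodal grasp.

α = atan 0.6 = 30.96°;  2α = 61.93°
edge 0: e_0 = (-2.49, -4.44);  n_0 = (-0.8722, +0.4891)
edge 3: e_3 = (-1.23, +3.45);  n_3 = (+0.9419, +0.3358)
∠(n_0, n_3) = 131.09°
δ = |180° − 131.09°| = 48.91°
48.91° ≤ 2α = 61.93°  →  valid

δ = 48.91°, valid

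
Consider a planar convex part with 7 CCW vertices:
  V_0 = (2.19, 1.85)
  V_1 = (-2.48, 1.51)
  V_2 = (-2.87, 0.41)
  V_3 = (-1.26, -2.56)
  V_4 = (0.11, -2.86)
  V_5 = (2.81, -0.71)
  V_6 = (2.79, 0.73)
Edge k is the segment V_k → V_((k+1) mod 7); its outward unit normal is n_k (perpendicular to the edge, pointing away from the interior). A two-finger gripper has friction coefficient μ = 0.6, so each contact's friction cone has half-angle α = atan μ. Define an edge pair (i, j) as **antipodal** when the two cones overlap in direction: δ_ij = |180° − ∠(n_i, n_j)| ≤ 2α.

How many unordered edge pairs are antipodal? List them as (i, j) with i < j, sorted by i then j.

α = atan 0.6 = 30.96°;  2α = 61.93°
n_0 = (-0.0726, +0.9974)
n_1 = (-0.9425, +0.3342)
n_2 = (-0.8791, -0.4766)
n_3 = (-0.2139, -0.9769)
n_4 = (+0.6229, -0.7823)
n_5 = (+0.9999, +0.0139)
n_6 = (+0.8815, +0.4722)
  (0,1): δ = 113.69°  ·
  (0,2): δ = 65.70°  ·
  (0,3): δ = 16.52°  ✓
  (0,4): δ = 34.37°  ✓
  (0,5): δ = 86.63°  ·
  (0,6): δ = 114.01°  ·
  (1,2): δ = 132.02°  ·
  (1,3): δ = 82.83°  ·
  (1,4): δ = 31.95°  ✓
  (1,5): δ = 20.32°  ✓
  (1,6): δ = 47.70°  ✓
  (2,3): δ = 130.81°  ·
  (2,4): δ = 79.93°  ·
  (2,5): δ = 27.67°  ✓
  (2,6): δ = 0.28°  ✓
  (3,4): δ = 129.12°  ·
  (3,5): δ = 76.85°  ·
  (3,6): δ = 49.47°  ✓
  (4,5): δ = 127.73°  ·
  (4,6): δ = 100.35°  ·
  (5,6): δ = 152.62°  ·
antipodal pairs: 8

count = 8; pairs: (0,3), (0,4), (1,4), (1,5), (1,6), (2,5), (2,6), (3,6)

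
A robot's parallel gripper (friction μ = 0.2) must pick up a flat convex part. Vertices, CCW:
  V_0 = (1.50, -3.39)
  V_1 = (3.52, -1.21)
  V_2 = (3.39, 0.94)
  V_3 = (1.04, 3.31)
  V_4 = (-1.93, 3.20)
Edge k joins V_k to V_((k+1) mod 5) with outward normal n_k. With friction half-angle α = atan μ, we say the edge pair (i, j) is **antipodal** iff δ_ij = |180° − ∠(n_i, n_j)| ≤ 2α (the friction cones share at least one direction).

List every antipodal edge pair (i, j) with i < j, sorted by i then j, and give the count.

α = atan 0.2 = 11.31°;  2α = 22.62°
n_0 = (+0.7335, -0.6797)
n_1 = (+0.9982, +0.0604)
n_2 = (+0.7101, +0.7041)
n_3 = (-0.0370, +0.9993)
n_4 = (-0.8870, -0.4617)
  (0,1): δ = 133.72°  ·
  (0,2): δ = 92.42°  ·
  (0,3): δ = 45.06°  ·
  (0,4): δ = 70.31°  ·
  (1,2): δ = 138.70°  ·
  (1,3): δ = 91.34°  ·
  (1,4): δ = 24.04°  ·
  (2,3): δ = 132.64°  ·
  (2,4): δ = 17.26°  ✓
  (3,4): δ = 64.62°  ·
antipodal pairs: 1

count = 1; pairs: (2,4)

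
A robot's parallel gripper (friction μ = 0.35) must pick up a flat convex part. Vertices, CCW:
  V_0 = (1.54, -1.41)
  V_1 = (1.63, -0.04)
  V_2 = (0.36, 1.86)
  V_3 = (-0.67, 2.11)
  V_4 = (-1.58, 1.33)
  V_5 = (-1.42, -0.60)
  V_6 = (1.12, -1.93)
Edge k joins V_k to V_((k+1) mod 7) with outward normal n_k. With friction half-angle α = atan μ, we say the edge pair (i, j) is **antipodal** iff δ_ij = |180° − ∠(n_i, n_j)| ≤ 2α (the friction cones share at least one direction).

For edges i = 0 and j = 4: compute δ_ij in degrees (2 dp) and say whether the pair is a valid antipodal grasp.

δ = 8.50°, valid

α = atan 0.35 = 19.29°;  2α = 38.58°
edge 0: e_0 = (+0.09, +1.37);  n_0 = (+0.9978, -0.0656)
edge 4: e_4 = (+0.16, -1.93);  n_4 = (-0.9966, -0.0826)
∠(n_0, n_4) = 171.50°
δ = |180° − 171.50°| = 8.50°
8.50° ≤ 2α = 38.58°  →  valid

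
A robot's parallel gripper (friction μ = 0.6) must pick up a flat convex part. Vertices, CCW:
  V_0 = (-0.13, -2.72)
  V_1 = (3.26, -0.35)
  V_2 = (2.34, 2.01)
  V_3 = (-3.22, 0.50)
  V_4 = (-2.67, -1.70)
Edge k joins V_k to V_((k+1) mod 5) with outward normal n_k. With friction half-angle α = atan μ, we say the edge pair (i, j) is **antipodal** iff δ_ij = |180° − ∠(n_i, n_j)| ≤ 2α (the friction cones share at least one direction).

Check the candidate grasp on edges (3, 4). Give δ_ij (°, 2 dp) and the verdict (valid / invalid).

α = atan 0.6 = 30.96°;  2α = 61.93°
edge 3: e_3 = (+0.55, -2.20);  n_3 = (-0.9701, -0.2425)
edge 4: e_4 = (+2.54, -1.02);  n_4 = (-0.3727, -0.9280)
∠(n_3, n_4) = 54.08°
δ = |180° − 54.08°| = 125.92°
125.92° > 2α = 61.93°  →  invalid

δ = 125.92°, invalid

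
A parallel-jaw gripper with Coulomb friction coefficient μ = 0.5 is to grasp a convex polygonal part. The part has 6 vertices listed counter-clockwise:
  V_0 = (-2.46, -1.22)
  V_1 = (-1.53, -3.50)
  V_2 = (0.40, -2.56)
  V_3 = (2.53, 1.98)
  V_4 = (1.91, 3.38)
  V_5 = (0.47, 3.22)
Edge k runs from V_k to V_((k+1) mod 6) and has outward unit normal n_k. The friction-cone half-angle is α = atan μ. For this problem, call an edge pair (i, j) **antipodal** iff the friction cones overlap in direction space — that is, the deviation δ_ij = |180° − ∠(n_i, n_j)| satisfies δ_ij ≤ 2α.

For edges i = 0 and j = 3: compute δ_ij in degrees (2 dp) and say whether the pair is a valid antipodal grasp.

δ = 1.70°, valid

α = atan 0.5 = 26.57°;  2α = 53.13°
edge 0: e_0 = (+0.93, -2.28);  n_0 = (-0.9259, -0.3777)
edge 3: e_3 = (-0.62, +1.40);  n_3 = (+0.9143, +0.4049)
∠(n_0, n_3) = 178.30°
δ = |180° − 178.30°| = 1.70°
1.70° ≤ 2α = 53.13°  →  valid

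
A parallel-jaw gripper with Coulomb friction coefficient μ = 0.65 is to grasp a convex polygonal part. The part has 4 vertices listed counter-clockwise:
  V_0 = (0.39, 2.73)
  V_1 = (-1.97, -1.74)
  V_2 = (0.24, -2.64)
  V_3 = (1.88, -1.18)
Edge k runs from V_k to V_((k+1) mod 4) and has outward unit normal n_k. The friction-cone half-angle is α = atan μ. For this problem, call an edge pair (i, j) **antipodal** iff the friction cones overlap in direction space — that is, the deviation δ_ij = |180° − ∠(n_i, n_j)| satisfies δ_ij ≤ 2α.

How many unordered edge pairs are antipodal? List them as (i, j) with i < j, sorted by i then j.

α = atan 0.65 = 33.02°;  2α = 66.05°
n_0 = (-0.8843, +0.4669)
n_1 = (-0.3772, -0.9261)
n_2 = (+0.6649, -0.7469)
n_3 = (+0.9344, +0.3561)
  (0,1): δ = 84.33°  ·
  (0,2): δ = 20.49°  ✓
  (0,3): δ = 48.69°  ✓
  (1,2): δ = 116.17°  ·
  (1,3): δ = 46.98°  ✓
  (2,3): δ = 110.82°  ·
antipodal pairs: 3

count = 3; pairs: (0,2), (0,3), (1,3)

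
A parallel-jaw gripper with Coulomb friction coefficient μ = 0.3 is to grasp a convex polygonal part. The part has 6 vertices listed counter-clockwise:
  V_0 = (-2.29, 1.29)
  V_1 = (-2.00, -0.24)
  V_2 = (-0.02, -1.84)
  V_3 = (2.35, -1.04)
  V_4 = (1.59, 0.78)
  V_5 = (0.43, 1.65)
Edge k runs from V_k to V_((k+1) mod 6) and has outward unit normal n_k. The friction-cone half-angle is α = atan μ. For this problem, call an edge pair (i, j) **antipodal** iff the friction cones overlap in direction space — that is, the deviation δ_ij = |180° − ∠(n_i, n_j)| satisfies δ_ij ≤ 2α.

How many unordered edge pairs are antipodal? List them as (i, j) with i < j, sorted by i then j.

count = 4; pairs: (0,3), (1,3), (1,4), (2,5)

α = atan 0.3 = 16.70°;  2α = 33.40°
n_0 = (-0.9825, -0.1862)
n_1 = (-0.6285, -0.7778)
n_2 = (+0.3198, -0.9475)
n_3 = (+0.9228, +0.3853)
n_4 = (+0.6000, +0.8000)
n_5 = (-0.1312, +0.9914)
  (0,1): δ = 139.67°  ·
  (0,2): δ = 82.08°  ·
  (0,3): δ = 11.93°  ✓
  (0,4): δ = 42.40°  ·
  (0,5): δ = 86.81°  ·
  (1,2): δ = 122.41°  ·
  (1,3): δ = 28.39°  ✓
  (1,4): δ = 2.07°  ✓
  (1,5): δ = 46.48°  ·
  (2,3): δ = 85.99°  ·
  (2,4): δ = 55.52°  ·
  (2,5): δ = 11.11°  ✓
  (3,4): δ = 149.53°  ·
  (3,5): δ = 105.13°  ·
  (4,5): δ = 135.59°  ·
antipodal pairs: 4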